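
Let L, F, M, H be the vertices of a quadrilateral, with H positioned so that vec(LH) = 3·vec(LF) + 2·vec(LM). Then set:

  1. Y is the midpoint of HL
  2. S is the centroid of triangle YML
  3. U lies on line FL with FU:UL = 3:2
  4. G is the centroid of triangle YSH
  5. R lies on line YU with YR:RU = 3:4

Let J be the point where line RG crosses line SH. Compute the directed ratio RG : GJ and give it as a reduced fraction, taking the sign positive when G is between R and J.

RG:GJ = 163/35

Assign L = (0, 0), F = (1, 0), M = (0, 1), H = (3, 2) — the answer is frame-independent, so this choice is without loss of generality.
1. Y is the midpoint of HL ⇒ Y = (3/2, 1)
2. S is the centroid of triangle YML ⇒ S = (1/2, 2/3)
3. U lies on line FL with FU:UL = 3:2 ⇒ U = (2/5, 0)
4. G is the centroid of triangle YSH ⇒ G = (5/3, 11/9)
5. R lies on line YU with YR:RU = 3:4 ⇒ R = (36/35, 4/7)
line RG meets SH at J = (294/163, 222/163)
G = R + t·(J−R) with t = 163/198, so RG:GJ = 163/198:35/198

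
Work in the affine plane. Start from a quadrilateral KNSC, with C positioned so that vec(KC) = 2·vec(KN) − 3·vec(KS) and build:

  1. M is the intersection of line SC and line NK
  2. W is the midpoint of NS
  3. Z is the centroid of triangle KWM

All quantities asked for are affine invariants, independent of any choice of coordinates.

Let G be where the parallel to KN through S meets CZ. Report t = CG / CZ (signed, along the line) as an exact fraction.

t = 24/19

Assign K = (0, 0), N = (1, 0), S = (0, 1), C = (2, -3) — the answer is frame-independent, so this choice is without loss of generality.
1. M is the intersection of line SC and line NK ⇒ M = (1/2, 0)
2. W is the midpoint of NS ⇒ W = (1/2, 1/2)
3. Z is the centroid of triangle KWM ⇒ Z = (1/3, 1/6)
through S parallel to KN: direction (1, 0); meets CZ at G = (-2/19, 1)
G = C + t·(Z−C) with t = 24/19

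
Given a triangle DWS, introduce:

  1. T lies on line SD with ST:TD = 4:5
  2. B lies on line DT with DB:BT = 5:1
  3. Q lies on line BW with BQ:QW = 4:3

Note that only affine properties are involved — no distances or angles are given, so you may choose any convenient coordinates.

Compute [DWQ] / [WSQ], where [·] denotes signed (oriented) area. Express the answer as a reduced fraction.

[DWQ]:[WSQ] = 25/29

Set D = (0, 0), W = (1, 0), S = (0, 1); any affine frame gives the same invariant.
1. T lies on line SD with ST:TD = 4:5 ⇒ T = (0, 5/9)
2. B lies on line DT with DB:BT = 5:1 ⇒ B = (0, 25/54)
3. Q lies on line BW with BQ:QW = 4:3 ⇒ Q = (4/7, 25/126)
2·[DWQ] = 25/126, 2·[WSQ] = 29/126
[DWQ]:[WSQ] = 25/126:29/126 = 25/29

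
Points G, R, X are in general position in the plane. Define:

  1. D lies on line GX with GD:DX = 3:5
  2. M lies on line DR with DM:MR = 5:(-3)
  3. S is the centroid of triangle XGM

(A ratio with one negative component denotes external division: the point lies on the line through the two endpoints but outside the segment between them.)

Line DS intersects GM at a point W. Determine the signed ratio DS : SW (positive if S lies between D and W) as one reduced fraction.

DS:SW = 1/8

Choose coordinates G = (0, 0), R = (1, 0), X = (0, 1).
1. D lies on line GX with GD:DX = 3:5 ⇒ D = (0, 3/8)
2. M lies on line DR with DM:MR = 5:(-3) ⇒ M = (5/2, -9/16)
3. S is the centroid of triangle XGM ⇒ S = (5/6, 7/48)
line DS meets GM at W = (15/2, -27/16)
S = D + t·(W−D) with t = 1/9, so DS:SW = 1/9:8/9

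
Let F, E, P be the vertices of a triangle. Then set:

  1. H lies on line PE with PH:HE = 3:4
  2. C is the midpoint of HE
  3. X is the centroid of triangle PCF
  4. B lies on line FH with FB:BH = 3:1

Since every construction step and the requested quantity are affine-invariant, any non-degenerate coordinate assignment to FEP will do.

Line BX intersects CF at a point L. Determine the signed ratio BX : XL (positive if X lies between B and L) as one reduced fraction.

Set F = (0, 0), E = (1, 0), P = (0, 1); any affine frame gives the same invariant.
1. H lies on line PE with PH:HE = 3:4 ⇒ H = (3/7, 4/7)
2. C is the midpoint of HE ⇒ C = (5/7, 2/7)
3. X is the centroid of triangle PCF ⇒ X = (5/21, 3/7)
4. B lies on line FH with FB:BH = 3:1 ⇒ B = (9/28, 3/7)
line BX meets CF at L = (15/14, 3/7)
X = B + t·(L−B) with t = -1/9, so BX:XL = -1/9:10/9

BX:XL = -1/10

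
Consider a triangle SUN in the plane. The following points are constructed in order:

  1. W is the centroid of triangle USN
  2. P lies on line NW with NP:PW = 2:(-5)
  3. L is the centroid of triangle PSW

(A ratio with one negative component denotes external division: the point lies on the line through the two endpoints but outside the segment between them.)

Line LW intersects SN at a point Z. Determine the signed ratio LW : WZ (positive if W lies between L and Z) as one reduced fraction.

LW:WZ = -8/9

Choose coordinates S = (0, 0), U = (1, 0), N = (0, 1).
1. W is the centroid of triangle USN ⇒ W = (1/3, 1/3)
2. P lies on line NW with NP:PW = 2:(-5) ⇒ P = (-2/9, 13/9)
3. L is the centroid of triangle PSW ⇒ L = (1/27, 16/27)
line LW meets SN at Z = (0, 5/8)
W = L + t·(Z−L) with t = -8, so LW:WZ = -8:9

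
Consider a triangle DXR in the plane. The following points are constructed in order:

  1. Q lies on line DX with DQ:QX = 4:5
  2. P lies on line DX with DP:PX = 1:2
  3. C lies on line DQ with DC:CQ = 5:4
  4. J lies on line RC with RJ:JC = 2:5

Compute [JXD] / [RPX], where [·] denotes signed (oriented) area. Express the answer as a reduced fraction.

[JXD]:[RPX] = -15/14

Work in coordinates with D = (0, 0), X = (1, 0), R = (0, 1).
1. Q lies on line DX with DQ:QX = 4:5 ⇒ Q = (4/9, 0)
2. P lies on line DX with DP:PX = 1:2 ⇒ P = (1/3, 0)
3. C lies on line DQ with DC:CQ = 5:4 ⇒ C = (20/81, 0)
4. J lies on line RC with RJ:JC = 2:5 ⇒ J = (40/567, 5/7)
2·[JXD] = -5/7, 2·[RPX] = 2/3
[JXD]:[RPX] = -5/7:2/3 = -15/14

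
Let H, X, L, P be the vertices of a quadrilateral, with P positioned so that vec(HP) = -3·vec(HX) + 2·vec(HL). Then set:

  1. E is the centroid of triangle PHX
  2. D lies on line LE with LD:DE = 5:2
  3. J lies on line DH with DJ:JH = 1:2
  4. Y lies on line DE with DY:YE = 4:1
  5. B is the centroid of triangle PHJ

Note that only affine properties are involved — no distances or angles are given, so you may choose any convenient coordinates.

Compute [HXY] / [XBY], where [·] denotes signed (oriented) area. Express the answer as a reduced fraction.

[HXY]:[XBY] = -108/13

Choose coordinates H = (0, 0), X = (1, 0), L = (0, 1), P = (-3, 2).
1. E is the centroid of triangle PHX ⇒ E = (-2/3, 2/3)
2. D lies on line LE with LD:DE = 5:2 ⇒ D = (-10/21, 16/21)
3. J lies on line DH with DJ:JH = 1:2 ⇒ J = (-20/63, 32/63)
4. Y lies on line DE with DY:YE = 4:1 ⇒ Y = (-22/35, 24/35)
5. B is the centroid of triangle PHJ ⇒ B = (-209/189, 158/189)
2·[HXY] = 24/35, 2·[XBY] = -26/315
[HXY]:[XBY] = 24/35:-26/315 = -108/13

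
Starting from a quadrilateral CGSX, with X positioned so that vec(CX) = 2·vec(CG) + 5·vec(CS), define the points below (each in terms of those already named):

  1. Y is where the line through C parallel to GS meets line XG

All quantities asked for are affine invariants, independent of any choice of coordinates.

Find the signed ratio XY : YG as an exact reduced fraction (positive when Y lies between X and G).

XY:YG = -7

Work in coordinates with C = (0, 0), G = (1, 0), S = (0, 1), X = (2, 5).
1. Y is where the line through C parallel to GS meets line XG ⇒ Y = (5/6, -5/6)
Y = X + t·(G−X) with t = 7/6, so XY:YG = t:(1−t) = 7/6:-1/6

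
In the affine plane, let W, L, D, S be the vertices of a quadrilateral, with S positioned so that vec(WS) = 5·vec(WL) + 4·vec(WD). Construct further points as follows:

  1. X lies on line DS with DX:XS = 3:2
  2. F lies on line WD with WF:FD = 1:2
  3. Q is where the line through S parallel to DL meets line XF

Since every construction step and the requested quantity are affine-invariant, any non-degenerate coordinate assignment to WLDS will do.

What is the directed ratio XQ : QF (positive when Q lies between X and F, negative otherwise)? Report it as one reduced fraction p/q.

XQ:QF = -24/65

Choose coordinates W = (0, 0), L = (1, 0), D = (0, 1), S = (5, 4).
1. X lies on line DS with DX:XS = 3:2 ⇒ X = (3, 14/5)
2. F lies on line WD with WF:FD = 1:2 ⇒ F = (0, 1/3)
3. Q is where the line through S parallel to DL meets line XF ⇒ Q = (195/41, 174/41)
Q = X + t·(F−X) with t = -24/41, so XQ:QF = t:(1−t) = -24/41:65/41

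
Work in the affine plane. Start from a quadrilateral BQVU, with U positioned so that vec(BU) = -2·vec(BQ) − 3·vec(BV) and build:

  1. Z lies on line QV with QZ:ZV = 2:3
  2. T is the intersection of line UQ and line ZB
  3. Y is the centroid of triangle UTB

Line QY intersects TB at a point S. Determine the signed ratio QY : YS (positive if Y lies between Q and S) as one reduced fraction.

QY:YS = 1/5

Set B = (0, 0), Q = (1, 0), V = (0, 1), U = (-2, -3); any affine frame gives the same invariant.
1. Z lies on line QV with QZ:ZV = 2:3 ⇒ Z = (3/5, 2/5)
2. T is the intersection of line UQ and line ZB ⇒ T = (3, 2)
3. Y is the centroid of triangle UTB ⇒ Y = (1/3, -1/3)
line QY meets TB at S = (-3, -2)
Y = Q + t·(S−Q) with t = 1/6, so QY:YS = 1/6:5/6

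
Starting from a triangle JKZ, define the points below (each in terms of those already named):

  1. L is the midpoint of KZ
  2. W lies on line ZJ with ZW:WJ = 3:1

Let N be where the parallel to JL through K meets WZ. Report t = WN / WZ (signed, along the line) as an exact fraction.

t = -5/3

Work in coordinates with J = (0, 0), K = (1, 0), Z = (0, 1).
1. L is the midpoint of KZ ⇒ L = (1/2, 1/2)
2. W lies on line ZJ with ZW:WJ = 3:1 ⇒ W = (0, 1/4)
through K parallel to JL: direction (1/2, 1/2); meets WZ at N = (0, -1)
N = W + t·(Z−W) with t = -5/3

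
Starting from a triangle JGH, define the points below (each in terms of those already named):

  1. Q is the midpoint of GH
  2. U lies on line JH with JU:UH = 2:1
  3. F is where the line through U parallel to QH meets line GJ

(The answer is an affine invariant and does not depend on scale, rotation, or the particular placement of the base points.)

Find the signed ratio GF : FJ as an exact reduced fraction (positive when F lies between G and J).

Assign J = (0, 0), G = (1, 0), H = (0, 1) — the answer is frame-independent, so this choice is without loss of generality.
1. Q is the midpoint of GH ⇒ Q = (1/2, 1/2)
2. U lies on line JH with JU:UH = 2:1 ⇒ U = (0, 2/3)
3. F is where the line through U parallel to QH meets line GJ ⇒ F = (2/3, 0)
F = G + t·(J−G) with t = 1/3, so GF:FJ = t:(1−t) = 1/3:2/3

GF:FJ = 1/2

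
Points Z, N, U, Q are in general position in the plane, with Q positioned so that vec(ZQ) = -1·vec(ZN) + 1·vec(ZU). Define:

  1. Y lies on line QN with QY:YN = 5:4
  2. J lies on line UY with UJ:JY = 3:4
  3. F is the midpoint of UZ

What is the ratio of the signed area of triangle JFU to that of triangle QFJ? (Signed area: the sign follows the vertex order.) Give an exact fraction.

[JFU]:[QFJ] = -1/12

Assign Z = (0, 0), N = (1, 0), U = (0, 1), Q = (-1, 1) — the answer is frame-independent, so this choice is without loss of generality.
1. Y lies on line QN with QY:YN = 5:4 ⇒ Y = (1/9, 4/9)
2. J lies on line UY with UJ:JY = 3:4 ⇒ J = (1/21, 16/21)
3. F is the midpoint of UZ ⇒ F = (0, 1/2)
2·[JFU] = -1/42, 2·[QFJ] = 2/7
[JFU]:[QFJ] = -1/42:2/7 = -1/12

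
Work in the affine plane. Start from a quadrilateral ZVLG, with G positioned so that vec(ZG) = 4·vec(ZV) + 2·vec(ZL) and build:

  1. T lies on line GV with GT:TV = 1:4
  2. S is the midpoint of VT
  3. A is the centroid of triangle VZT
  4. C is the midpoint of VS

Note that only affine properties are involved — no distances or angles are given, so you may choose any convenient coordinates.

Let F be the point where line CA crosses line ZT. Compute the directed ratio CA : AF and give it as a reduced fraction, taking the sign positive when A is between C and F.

CA:AF = 5/4

Assign Z = (0, 0), V = (1, 0), L = (0, 1), G = (4, 2) — the answer is frame-independent, so this choice is without loss of generality.
1. T lies on line GV with GT:TV = 1:4 ⇒ T = (17/5, 8/5)
2. S is the midpoint of VT ⇒ S = (11/5, 4/5)
3. A is the centroid of triangle VZT ⇒ A = (22/15, 8/15)
4. C is the midpoint of VS ⇒ C = (8/5, 2/5)
line CA meets ZT at F = (34/25, 16/25)
A = C + t·(F−C) with t = 5/9, so CA:AF = 5/9:4/9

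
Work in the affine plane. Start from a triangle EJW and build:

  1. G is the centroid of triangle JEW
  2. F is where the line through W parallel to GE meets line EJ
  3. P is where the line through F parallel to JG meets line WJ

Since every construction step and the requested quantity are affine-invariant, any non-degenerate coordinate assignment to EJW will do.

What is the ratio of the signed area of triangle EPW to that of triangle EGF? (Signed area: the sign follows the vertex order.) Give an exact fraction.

[EPW]:[EGF] = 9

Choose coordinates E = (0, 0), J = (1, 0), W = (0, 1).
1. G is the centroid of triangle JEW ⇒ G = (1/3, 1/3)
2. F is where the line through W parallel to GE meets line EJ ⇒ F = (-1, 0)
3. P is where the line through F parallel to JG meets line WJ ⇒ P = (3, -2)
2·[EPW] = 3, 2·[EGF] = 1/3
[EPW]:[EGF] = 3:1/3 = 9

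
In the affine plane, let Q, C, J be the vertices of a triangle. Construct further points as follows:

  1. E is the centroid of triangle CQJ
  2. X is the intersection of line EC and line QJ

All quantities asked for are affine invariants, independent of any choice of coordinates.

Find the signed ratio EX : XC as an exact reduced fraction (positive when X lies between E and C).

EX:XC = -1/3

Set Q = (0, 0), C = (1, 0), J = (0, 1); any affine frame gives the same invariant.
1. E is the centroid of triangle CQJ ⇒ E = (1/3, 1/3)
2. X is the intersection of line EC and line QJ ⇒ X = (0, 1/2)
X = E + t·(C−E) with t = -1/2, so EX:XC = t:(1−t) = -1/2:3/2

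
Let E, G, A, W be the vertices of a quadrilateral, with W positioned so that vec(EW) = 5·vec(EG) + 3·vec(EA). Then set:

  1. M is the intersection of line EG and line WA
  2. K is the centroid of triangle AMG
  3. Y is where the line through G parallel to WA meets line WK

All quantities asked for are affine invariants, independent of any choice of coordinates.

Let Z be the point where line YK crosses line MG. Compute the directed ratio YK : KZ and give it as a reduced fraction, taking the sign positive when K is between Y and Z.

YK:KZ = -16

Choose coordinates E = (0, 0), G = (1, 0), A = (0, 1), W = (5, 3).
1. M is the intersection of line EG and line WA ⇒ M = (-5/2, 0)
2. K is the centroid of triangle AMG ⇒ K = (-1/2, 1/3)
3. Y is where the line through G parallel to WA meets line WK ⇒ Y = (-23/2, -5)
line YK meets MG at Z = (-19/16, 0)
K = Y + t·(Z−Y) with t = 16/15, so YK:KZ = 16/15:-1/15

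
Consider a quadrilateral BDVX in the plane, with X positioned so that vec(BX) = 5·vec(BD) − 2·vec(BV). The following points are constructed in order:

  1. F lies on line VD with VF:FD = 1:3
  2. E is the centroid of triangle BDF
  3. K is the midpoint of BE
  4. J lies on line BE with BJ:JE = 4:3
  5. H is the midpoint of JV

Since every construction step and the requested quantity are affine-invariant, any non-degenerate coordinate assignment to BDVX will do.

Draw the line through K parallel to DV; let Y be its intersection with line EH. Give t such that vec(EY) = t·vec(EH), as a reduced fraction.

Assign B = (0, 0), D = (1, 0), V = (0, 1), X = (5, -2) — the answer is frame-independent, so this choice is without loss of generality.
1. F lies on line VD with VF:FD = 1:3 ⇒ F = (1/4, 3/4)
2. E is the centroid of triangle BDF ⇒ E = (5/12, 1/4)
3. K is the midpoint of BE ⇒ K = (5/24, 1/8)
4. J lies on line BE with BJ:JE = 4:3 ⇒ J = (5/21, 1/7)
5. H is the midpoint of JV ⇒ H = (5/42, 4/7)
through K parallel to DV: direction (-1, 1); meets EH at Y = (55/12, -17/4)
Y = E + t·(H−E) with t = -14

t = -14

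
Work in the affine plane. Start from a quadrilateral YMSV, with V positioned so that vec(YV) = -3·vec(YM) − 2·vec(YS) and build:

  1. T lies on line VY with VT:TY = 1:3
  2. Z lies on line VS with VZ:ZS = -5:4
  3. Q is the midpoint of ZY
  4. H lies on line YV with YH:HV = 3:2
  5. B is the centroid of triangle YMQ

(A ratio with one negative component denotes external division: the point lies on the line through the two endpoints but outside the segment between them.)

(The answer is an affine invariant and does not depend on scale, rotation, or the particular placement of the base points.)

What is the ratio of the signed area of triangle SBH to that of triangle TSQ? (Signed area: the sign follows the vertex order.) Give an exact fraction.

[SBH]:[TSQ] = 52/45

Choose coordinates Y = (0, 0), M = (1, 0), S = (0, 1), V = (-3, -2).
1. T lies on line VY with VT:TY = 1:3 ⇒ T = (-9/4, -3/2)
2. Z lies on line VS with VZ:ZS = -5:4 ⇒ Z = (12, 13)
3. Q is the midpoint of ZY ⇒ Q = (6, 13/2)
4. H lies on line YV with YH:HV = 3:2 ⇒ H = (-9/5, -6/5)
5. B is the centroid of triangle YMQ ⇒ B = (7/3, 13/6)
2·[SBH] = -91/30, 2·[TSQ] = -21/8
[SBH]:[TSQ] = -91/30:-21/8 = 52/45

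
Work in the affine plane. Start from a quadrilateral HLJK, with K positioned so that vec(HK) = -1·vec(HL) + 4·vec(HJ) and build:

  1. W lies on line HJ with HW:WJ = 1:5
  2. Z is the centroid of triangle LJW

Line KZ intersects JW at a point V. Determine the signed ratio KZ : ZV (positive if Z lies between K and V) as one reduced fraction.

Assign H = (0, 0), L = (1, 0), J = (0, 1), K = (-1, 4) — the answer is frame-independent, so this choice is without loss of generality.
1. W lies on line HJ with HW:WJ = 1:5 ⇒ W = (0, 1/6)
2. Z is the centroid of triangle LJW ⇒ Z = (1/3, 7/18)
line KZ meets JW at V = (0, 31/24)
Z = K + t·(V−K) with t = 4/3, so KZ:ZV = 4/3:-1/3

KZ:ZV = -4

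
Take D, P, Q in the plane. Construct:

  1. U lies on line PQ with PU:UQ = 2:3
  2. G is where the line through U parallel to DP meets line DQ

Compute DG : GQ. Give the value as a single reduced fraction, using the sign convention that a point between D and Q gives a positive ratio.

Assign D = (0, 0), P = (1, 0), Q = (0, 1) — the answer is frame-independent, so this choice is without loss of generality.
1. U lies on line PQ with PU:UQ = 2:3 ⇒ U = (3/5, 2/5)
2. G is where the line through U parallel to DP meets line DQ ⇒ G = (0, 2/5)
G = D + t·(Q−D) with t = 2/5, so DG:GQ = t:(1−t) = 2/5:3/5

DG:GQ = 2/3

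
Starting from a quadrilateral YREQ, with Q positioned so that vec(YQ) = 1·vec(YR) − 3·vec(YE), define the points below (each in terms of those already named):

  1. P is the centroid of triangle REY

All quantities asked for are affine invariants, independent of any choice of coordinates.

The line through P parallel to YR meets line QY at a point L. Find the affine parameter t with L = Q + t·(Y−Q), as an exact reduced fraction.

t = 10/9

Work in coordinates with Y = (0, 0), R = (1, 0), E = (0, 1), Q = (1, -3).
1. P is the centroid of triangle REY ⇒ P = (1/3, 1/3)
through P parallel to YR: direction (1, 0); meets QY at L = (-1/9, 1/3)
L = Q + t·(Y−Q) with t = 10/9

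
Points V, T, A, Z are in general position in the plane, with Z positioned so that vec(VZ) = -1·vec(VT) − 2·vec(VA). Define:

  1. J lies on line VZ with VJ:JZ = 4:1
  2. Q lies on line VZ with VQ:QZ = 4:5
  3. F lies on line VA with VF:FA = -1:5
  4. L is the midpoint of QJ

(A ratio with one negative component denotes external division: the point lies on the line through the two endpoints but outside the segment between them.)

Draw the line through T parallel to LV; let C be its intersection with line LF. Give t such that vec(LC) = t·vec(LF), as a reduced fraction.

Choose coordinates V = (0, 0), T = (1, 0), A = (0, 1), Z = (-1, -2).
1. J lies on line VZ with VJ:JZ = 4:1 ⇒ J = (-4/5, -8/5)
2. Q lies on line VZ with VQ:QZ = 4:5 ⇒ Q = (-4/9, -8/9)
3. F lies on line VA with VF:FA = -1:5 ⇒ F = (0, -1/4)
4. L is the midpoint of QJ ⇒ L = (-28/45, -56/45)
through T parallel to LV: direction (28/45, 56/45); meets LF at C = (196/45, 302/45)
C = L + t·(F−L) with t = 8

t = 8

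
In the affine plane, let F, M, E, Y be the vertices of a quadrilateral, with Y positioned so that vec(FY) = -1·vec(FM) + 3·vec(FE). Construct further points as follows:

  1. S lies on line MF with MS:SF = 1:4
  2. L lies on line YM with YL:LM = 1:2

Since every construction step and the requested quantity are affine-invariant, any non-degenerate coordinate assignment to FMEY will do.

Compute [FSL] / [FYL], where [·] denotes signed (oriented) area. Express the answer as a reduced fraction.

Work in coordinates with F = (0, 0), M = (1, 0), E = (0, 1), Y = (-1, 3).
1. S lies on line MF with MS:SF = 1:4 ⇒ S = (4/5, 0)
2. L lies on line YM with YL:LM = 1:2 ⇒ L = (-1/3, 2)
2·[FSL] = 8/5, 2·[FYL] = -1
[FSL]:[FYL] = 8/5:-1 = -8/5

[FSL]:[FYL] = -8/5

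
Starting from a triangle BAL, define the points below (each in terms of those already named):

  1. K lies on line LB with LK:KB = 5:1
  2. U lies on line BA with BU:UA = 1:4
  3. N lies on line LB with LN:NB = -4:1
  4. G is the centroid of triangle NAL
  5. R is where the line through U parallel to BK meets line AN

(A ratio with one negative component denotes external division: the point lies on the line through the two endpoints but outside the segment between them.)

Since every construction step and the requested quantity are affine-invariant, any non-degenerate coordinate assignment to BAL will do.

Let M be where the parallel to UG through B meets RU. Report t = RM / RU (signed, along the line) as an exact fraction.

Assign B = (0, 0), A = (1, 0), L = (0, 1) — the answer is frame-independent, so this choice is without loss of generality.
1. K lies on line LB with LK:KB = 5:1 ⇒ K = (0, 1/6)
2. U lies on line BA with BU:UA = 1:4 ⇒ U = (1/5, 0)
3. N lies on line LB with LN:NB = -4:1 ⇒ N = (0, -1/3)
4. G is the centroid of triangle NAL ⇒ G = (1/3, 2/9)
5. R is where the line through U parallel to BK meets line AN ⇒ R = (1/5, -4/15)
through B parallel to UG: direction (2/15, 2/9); meets RU at M = (1/5, 1/3)
M = R + t·(U−R) with t = 9/4

t = 9/4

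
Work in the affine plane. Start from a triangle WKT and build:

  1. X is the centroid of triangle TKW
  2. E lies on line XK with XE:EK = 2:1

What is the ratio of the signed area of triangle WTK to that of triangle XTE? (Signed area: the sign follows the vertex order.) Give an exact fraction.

Set W = (0, 0), K = (1, 0), T = (0, 1); any affine frame gives the same invariant.
1. X is the centroid of triangle TKW ⇒ X = (1/3, 1/3)
2. E lies on line XK with XE:EK = 2:1 ⇒ E = (7/9, 1/9)
2·[WTK] = -1, 2·[XTE] = -2/9
[WTK]:[XTE] = -1:-2/9 = 9/2

[WTK]:[XTE] = 9/2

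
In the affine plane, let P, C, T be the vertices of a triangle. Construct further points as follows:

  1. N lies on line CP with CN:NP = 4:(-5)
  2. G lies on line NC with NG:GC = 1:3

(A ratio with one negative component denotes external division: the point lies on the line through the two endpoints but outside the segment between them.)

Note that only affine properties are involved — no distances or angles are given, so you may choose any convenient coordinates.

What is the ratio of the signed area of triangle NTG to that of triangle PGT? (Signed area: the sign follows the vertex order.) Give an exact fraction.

Choose coordinates P = (0, 0), C = (1, 0), T = (0, 1).
1. N lies on line CP with CN:NP = 4:(-5) ⇒ N = (5, 0)
2. G lies on line NC with NG:GC = 1:3 ⇒ G = (4, 0)
2·[NTG] = 1, 2·[PGT] = 4
[NTG]:[PGT] = 1:4 = 1/4

[NTG]:[PGT] = 1/4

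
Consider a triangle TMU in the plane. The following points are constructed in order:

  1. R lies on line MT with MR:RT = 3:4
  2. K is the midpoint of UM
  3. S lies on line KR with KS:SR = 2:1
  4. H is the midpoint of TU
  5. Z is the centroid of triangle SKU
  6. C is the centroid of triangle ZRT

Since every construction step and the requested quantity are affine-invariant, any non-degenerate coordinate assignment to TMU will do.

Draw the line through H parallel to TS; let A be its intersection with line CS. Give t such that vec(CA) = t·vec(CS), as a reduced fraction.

Set T = (0, 0), M = (1, 0), U = (0, 1); any affine frame gives the same invariant.
1. R lies on line MT with MR:RT = 3:4 ⇒ R = (4/7, 0)
2. K is the midpoint of UM ⇒ K = (1/2, 1/2)
3. S lies on line KR with KS:SR = 2:1 ⇒ S = (23/42, 1/6)
4. H is the midpoint of TU ⇒ H = (0, 1/2)
5. Z is the centroid of triangle SKU ⇒ Z = (22/63, 5/9)
6. C is the centroid of triangle ZRT ⇒ C = (58/189, 5/27)
through H parallel to TS: direction (23/42, 1/6); meets CS at A = (-1219/1596, 61/228)
A = C + t·(S−C) with t = -169/38

t = -169/38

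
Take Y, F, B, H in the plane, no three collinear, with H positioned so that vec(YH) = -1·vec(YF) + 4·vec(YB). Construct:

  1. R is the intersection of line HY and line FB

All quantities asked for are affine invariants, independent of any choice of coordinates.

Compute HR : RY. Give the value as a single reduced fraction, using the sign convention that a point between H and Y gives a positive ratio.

Work in coordinates with Y = (0, 0), F = (1, 0), B = (0, 1), H = (-1, 4).
1. R is the intersection of line HY and line FB ⇒ R = (-1/3, 4/3)
R = H + t·(Y−H) with t = 2/3, so HR:RY = t:(1−t) = 2/3:1/3

HR:RY = 2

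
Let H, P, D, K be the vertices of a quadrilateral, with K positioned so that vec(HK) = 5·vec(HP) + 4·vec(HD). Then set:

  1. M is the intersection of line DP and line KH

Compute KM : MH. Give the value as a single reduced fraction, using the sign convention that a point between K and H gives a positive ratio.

KM:MH = 8

Work in coordinates with H = (0, 0), P = (1, 0), D = (0, 1), K = (5, 4).
1. M is the intersection of line DP and line KH ⇒ M = (5/9, 4/9)
M = K + t·(H−K) with t = 8/9, so KM:MH = t:(1−t) = 8/9:1/9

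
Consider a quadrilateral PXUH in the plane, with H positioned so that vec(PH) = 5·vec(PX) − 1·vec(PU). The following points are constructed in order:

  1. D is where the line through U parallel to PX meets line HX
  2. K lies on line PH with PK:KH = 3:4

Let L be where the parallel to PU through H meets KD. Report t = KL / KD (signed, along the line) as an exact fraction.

Work in coordinates with P = (0, 0), X = (1, 0), U = (0, 1), H = (5, -1).
1. D is where the line through U parallel to PX meets line HX ⇒ D = (-3, 1)
2. K lies on line PH with PK:KH = 3:4 ⇒ K = (15/7, -3/7)
through H parallel to PU: direction (0, 1); meets KD at L = (5, -11/9)
L = K + t·(D−K) with t = -5/9

t = -5/9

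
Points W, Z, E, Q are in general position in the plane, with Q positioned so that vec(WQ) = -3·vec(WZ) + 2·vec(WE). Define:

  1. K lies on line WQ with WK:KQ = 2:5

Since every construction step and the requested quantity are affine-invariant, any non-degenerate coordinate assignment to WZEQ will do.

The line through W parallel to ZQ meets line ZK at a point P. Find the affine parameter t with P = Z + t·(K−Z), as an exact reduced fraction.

t = 7/5

Work in coordinates with W = (0, 0), Z = (1, 0), E = (0, 1), Q = (-3, 2).
1. K lies on line WQ with WK:KQ = 2:5 ⇒ K = (-6/7, 4/7)
through W parallel to ZQ: direction (-4, 2); meets ZK at P = (-8/5, 4/5)
P = Z + t·(K−Z) with t = 7/5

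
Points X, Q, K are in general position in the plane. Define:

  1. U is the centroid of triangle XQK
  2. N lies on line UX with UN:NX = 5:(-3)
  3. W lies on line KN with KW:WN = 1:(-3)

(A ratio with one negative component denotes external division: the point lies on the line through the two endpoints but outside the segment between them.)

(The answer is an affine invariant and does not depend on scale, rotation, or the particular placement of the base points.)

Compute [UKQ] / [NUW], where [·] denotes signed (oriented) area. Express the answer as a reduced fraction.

[UKQ]:[NUW] = -4/15

Work in coordinates with X = (0, 0), Q = (1, 0), K = (0, 1).
1. U is the centroid of triangle XQK ⇒ U = (1/3, 1/3)
2. N lies on line UX with UN:NX = 5:(-3) ⇒ N = (-1/2, -1/2)
3. W lies on line KN with KW:WN = 1:(-3) ⇒ W = (1/4, 7/4)
2·[UKQ] = -1/3, 2·[NUW] = 5/4
[UKQ]:[NUW] = -1/3:5/4 = -4/15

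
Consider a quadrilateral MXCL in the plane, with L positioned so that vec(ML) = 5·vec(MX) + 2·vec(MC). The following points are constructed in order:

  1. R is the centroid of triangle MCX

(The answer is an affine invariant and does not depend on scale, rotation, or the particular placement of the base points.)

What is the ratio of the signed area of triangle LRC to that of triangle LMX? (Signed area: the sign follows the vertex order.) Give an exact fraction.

[LRC]:[LMX] = -11/6

Work in coordinates with M = (0, 0), X = (1, 0), C = (0, 1), L = (5, 2).
1. R is the centroid of triangle MCX ⇒ R = (1/3, 1/3)
2·[LRC] = -11/3, 2·[LMX] = 2
[LRC]:[LMX] = -11/3:2 = -11/6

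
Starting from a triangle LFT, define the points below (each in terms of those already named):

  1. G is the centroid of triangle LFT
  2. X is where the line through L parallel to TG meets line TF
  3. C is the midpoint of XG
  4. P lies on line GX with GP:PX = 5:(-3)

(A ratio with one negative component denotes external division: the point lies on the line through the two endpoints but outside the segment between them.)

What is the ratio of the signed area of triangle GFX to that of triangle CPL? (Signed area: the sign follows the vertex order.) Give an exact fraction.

Work in coordinates with L = (0, 0), F = (1, 0), T = (0, 1).
1. G is the centroid of triangle LFT ⇒ G = (1/3, 1/3)
2. X is where the line through L parallel to TG meets line TF ⇒ X = (-1, 2)
3. C is the midpoint of XG ⇒ C = (-1/3, 7/6)
4. P lies on line GX with GP:PX = 5:(-3) ⇒ P = (-3, 9/2)
2·[GFX] = 2/3, 2·[CPL] = 2
[GFX]:[CPL] = 2/3:2 = 1/3

[GFX]:[CPL] = 1/3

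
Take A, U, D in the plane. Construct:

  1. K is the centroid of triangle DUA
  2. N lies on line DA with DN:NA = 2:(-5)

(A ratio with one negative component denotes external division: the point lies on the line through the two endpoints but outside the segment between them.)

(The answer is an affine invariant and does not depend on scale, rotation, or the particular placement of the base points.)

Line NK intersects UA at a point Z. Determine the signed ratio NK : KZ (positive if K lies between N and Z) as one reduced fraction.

Assign A = (0, 0), U = (1, 0), D = (0, 1) — the answer is frame-independent, so this choice is without loss of generality.
1. K is the centroid of triangle DUA ⇒ K = (1/3, 1/3)
2. N lies on line DA with DN:NA = 2:(-5) ⇒ N = (0, 5/3)
line NK meets UA at Z = (5/12, 0)
K = N + t·(Z−N) with t = 4/5, so NK:KZ = 4/5:1/5

NK:KZ = 4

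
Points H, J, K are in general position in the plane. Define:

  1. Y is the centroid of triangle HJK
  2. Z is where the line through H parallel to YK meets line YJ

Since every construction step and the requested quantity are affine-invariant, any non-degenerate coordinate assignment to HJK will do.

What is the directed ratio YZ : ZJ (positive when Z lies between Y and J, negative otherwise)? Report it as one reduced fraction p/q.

Choose coordinates H = (0, 0), J = (1, 0), K = (0, 1).
1. Y is the centroid of triangle HJK ⇒ Y = (1/3, 1/3)
2. Z is where the line through H parallel to YK meets line YJ ⇒ Z = (-1/3, 2/3)
Z = Y + t·(J−Y) with t = -1, so YZ:ZJ = t:(1−t) = -1:2

YZ:ZJ = -1/2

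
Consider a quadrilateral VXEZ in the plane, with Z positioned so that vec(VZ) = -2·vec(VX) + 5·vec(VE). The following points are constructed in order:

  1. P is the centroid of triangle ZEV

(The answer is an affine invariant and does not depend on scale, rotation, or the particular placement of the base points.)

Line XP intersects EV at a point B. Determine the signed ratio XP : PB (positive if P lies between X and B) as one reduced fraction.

XP:PB = -5/2

Work in coordinates with V = (0, 0), X = (1, 0), E = (0, 1), Z = (-2, 5).
1. P is the centroid of triangle ZEV ⇒ P = (-2/3, 2)
line XP meets EV at B = (0, 6/5)
P = X + t·(B−X) with t = 5/3, so XP:PB = 5/3:-2/3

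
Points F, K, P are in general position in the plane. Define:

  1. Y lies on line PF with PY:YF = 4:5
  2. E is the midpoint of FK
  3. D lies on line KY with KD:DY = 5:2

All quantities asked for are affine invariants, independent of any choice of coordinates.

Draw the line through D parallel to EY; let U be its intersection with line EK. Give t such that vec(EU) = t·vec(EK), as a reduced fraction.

t = 2/7

Choose coordinates F = (0, 0), K = (1, 0), P = (0, 1).
1. Y lies on line PF with PY:YF = 4:5 ⇒ Y = (0, 5/9)
2. E is the midpoint of FK ⇒ E = (1/2, 0)
3. D lies on line KY with KD:DY = 5:2 ⇒ D = (2/7, 25/63)
through D parallel to EY: direction (-1/2, 5/9); meets EK at U = (9/14, 0)
U = E + t·(K−E) with t = 2/7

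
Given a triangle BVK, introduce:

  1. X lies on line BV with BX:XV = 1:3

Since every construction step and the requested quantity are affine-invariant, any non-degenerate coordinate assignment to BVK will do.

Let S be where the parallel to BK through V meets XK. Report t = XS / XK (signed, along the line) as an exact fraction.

t = -3

Work in coordinates with B = (0, 0), V = (1, 0), K = (0, 1).
1. X lies on line BV with BX:XV = 1:3 ⇒ X = (1/4, 0)
through V parallel to BK: direction (0, 1); meets XK at S = (1, -3)
S = X + t·(K−X) with t = -3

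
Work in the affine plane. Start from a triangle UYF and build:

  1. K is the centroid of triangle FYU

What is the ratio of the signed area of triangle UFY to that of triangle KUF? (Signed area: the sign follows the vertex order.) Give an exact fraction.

[UFY]:[KUF] = 3

Assign U = (0, 0), Y = (1, 0), F = (0, 1) — the answer is frame-independent, so this choice is without loss of generality.
1. K is the centroid of triangle FYU ⇒ K = (1/3, 1/3)
2·[UFY] = -1, 2·[KUF] = -1/3
[UFY]:[KUF] = -1:-1/3 = 3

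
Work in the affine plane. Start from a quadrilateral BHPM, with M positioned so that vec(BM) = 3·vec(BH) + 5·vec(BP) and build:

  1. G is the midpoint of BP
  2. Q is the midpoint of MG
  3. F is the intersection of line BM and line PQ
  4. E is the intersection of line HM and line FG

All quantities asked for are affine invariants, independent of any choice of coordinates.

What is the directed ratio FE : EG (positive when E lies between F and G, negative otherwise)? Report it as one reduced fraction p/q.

FE:EG = -5/18

Assign B = (0, 0), H = (1, 0), P = (0, 1), M = (3, 5) — the answer is frame-independent, so this choice is without loss of generality.
1. G is the midpoint of BP ⇒ G = (0, 1/2)
2. Q is the midpoint of MG ⇒ Q = (3/2, 11/4)
3. F is the intersection of line BM and line PQ ⇒ F = (2, 10/3)
4. E is the intersection of line HM and line FG ⇒ E = (36/13, 115/26)
E = F + t·(G−F) with t = -5/13, so FE:EG = t:(1−t) = -5/13:18/13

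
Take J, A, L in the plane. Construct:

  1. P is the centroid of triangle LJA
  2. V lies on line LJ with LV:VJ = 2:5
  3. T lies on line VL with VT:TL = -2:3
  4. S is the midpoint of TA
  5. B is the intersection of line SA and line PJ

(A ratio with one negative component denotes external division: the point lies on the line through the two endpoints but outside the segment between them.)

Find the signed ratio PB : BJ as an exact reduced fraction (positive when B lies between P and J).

PB:BJ = 5/3

Choose coordinates J = (0, 0), A = (1, 0), L = (0, 1).
1. P is the centroid of triangle LJA ⇒ P = (1/3, 1/3)
2. V lies on line LJ with LV:VJ = 2:5 ⇒ V = (0, 5/7)
3. T lies on line VL with VT:TL = -2:3 ⇒ T = (0, 1/7)
4. S is the midpoint of TA ⇒ S = (1/2, 1/14)
5. B is the intersection of line SA and line PJ ⇒ B = (1/8, 1/8)
B = P + t·(J−P) with t = 5/8, so PB:BJ = t:(1−t) = 5/8:3/8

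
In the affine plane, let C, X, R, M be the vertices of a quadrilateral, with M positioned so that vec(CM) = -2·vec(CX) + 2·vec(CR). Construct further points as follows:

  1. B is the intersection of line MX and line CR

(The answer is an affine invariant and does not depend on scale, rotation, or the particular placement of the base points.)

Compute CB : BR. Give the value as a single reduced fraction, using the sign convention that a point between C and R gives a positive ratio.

CB:BR = 2

Set C = (0, 0), X = (1, 0), R = (0, 1), M = (-2, 2); any affine frame gives the same invariant.
1. B is the intersection of line MX and line CR ⇒ B = (0, 2/3)
B = C + t·(R−C) with t = 2/3, so CB:BR = t:(1−t) = 2/3:1/3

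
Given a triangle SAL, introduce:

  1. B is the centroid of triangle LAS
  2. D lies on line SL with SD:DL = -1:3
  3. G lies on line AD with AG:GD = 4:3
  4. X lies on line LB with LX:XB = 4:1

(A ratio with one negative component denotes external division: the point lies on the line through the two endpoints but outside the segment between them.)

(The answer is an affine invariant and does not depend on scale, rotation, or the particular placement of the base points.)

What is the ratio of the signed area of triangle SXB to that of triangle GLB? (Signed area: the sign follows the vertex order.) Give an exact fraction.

[SXB]:[GLB] = 7/15

Set S = (0, 0), A = (1, 0), L = (0, 1); any affine frame gives the same invariant.
1. B is the centroid of triangle LAS ⇒ B = (1/3, 1/3)
2. D lies on line SL with SD:DL = -1:3 ⇒ D = (0, -1/2)
3. G lies on line AD with AG:GD = 4:3 ⇒ G = (3/7, -2/7)
4. X lies on line LB with LX:XB = 4:1 ⇒ X = (4/15, 7/15)
2·[SXB] = -1/15, 2·[GLB] = -1/7
[SXB]:[GLB] = -1/15:-1/7 = 7/15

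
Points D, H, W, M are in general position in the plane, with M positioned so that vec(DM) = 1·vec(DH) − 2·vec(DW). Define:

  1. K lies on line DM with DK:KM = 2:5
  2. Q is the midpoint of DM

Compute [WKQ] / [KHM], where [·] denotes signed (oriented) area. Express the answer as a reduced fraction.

Work in coordinates with D = (0, 0), H = (1, 0), W = (0, 1), M = (1, -2).
1. K lies on line DM with DK:KM = 2:5 ⇒ K = (2/7, -4/7)
2. Q is the midpoint of DM ⇒ Q = (1/2, -1)
2·[WKQ] = 3/14, 2·[KHM] = -10/7
[WKQ]:[KHM] = 3/14:-10/7 = -3/20

[WKQ]:[KHM] = -3/20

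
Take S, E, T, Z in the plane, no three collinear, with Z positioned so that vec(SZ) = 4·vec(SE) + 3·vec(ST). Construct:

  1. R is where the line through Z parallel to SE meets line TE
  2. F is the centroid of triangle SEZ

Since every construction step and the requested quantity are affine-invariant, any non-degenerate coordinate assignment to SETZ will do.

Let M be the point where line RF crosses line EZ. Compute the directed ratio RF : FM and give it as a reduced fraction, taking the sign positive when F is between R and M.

RF:FM = 17

Work in coordinates with S = (0, 0), E = (1, 0), T = (0, 1), Z = (4, 3).
1. R is where the line through Z parallel to SE meets line TE ⇒ R = (-2, 3)
2. F is the centroid of triangle SEZ ⇒ F = (5/3, 1)
line RF meets EZ at M = (32/17, 15/17)
F = R + t·(M−R) with t = 17/18, so RF:FM = 17/18:1/18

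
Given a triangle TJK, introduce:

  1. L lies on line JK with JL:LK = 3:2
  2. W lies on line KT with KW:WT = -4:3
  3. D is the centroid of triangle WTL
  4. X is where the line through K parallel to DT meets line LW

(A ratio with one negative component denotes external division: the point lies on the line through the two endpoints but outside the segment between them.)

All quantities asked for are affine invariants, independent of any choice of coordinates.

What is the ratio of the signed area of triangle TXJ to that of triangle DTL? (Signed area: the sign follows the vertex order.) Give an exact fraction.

[TXJ]:[DTL] = -3/2

Set T = (0, 0), J = (1, 0), K = (0, 1); any affine frame gives the same invariant.
1. L lies on line JK with JL:LK = 3:2 ⇒ L = (2/5, 3/5)
2. W lies on line KT with KW:WT = -4:3 ⇒ W = (0, -3)
3. D is the centroid of triangle WTL ⇒ D = (2/15, -4/5)
4. X is where the line through K parallel to DT meets line LW ⇒ X = (4/15, -3/5)
2·[TXJ] = 3/5, 2·[DTL] = -2/5
[TXJ]:[DTL] = 3/5:-2/5 = -3/2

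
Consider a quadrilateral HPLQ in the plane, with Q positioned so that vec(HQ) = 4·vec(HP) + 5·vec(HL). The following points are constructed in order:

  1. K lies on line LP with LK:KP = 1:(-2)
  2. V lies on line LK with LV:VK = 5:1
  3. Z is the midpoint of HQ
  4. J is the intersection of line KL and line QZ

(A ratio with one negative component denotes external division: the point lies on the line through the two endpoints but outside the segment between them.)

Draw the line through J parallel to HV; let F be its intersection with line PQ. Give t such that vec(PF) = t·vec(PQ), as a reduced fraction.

t = -5/87

Set H = (0, 0), P = (1, 0), L = (0, 1), Q = (4, 5); any affine frame gives the same invariant.
1. K lies on line LP with LK:KP = 1:(-2) ⇒ K = (-1, 2)
2. V lies on line LK with LV:VK = 5:1 ⇒ V = (-5/6, 11/6)
3. Z is the midpoint of HQ ⇒ Z = (2, 5/2)
4. J is the intersection of line KL and line QZ ⇒ J = (4/9, 5/9)
through J parallel to HV: direction (-5/6, 11/6); meets PQ at F = (24/29, -25/87)
F = P + t·(Q−P) with t = -5/87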